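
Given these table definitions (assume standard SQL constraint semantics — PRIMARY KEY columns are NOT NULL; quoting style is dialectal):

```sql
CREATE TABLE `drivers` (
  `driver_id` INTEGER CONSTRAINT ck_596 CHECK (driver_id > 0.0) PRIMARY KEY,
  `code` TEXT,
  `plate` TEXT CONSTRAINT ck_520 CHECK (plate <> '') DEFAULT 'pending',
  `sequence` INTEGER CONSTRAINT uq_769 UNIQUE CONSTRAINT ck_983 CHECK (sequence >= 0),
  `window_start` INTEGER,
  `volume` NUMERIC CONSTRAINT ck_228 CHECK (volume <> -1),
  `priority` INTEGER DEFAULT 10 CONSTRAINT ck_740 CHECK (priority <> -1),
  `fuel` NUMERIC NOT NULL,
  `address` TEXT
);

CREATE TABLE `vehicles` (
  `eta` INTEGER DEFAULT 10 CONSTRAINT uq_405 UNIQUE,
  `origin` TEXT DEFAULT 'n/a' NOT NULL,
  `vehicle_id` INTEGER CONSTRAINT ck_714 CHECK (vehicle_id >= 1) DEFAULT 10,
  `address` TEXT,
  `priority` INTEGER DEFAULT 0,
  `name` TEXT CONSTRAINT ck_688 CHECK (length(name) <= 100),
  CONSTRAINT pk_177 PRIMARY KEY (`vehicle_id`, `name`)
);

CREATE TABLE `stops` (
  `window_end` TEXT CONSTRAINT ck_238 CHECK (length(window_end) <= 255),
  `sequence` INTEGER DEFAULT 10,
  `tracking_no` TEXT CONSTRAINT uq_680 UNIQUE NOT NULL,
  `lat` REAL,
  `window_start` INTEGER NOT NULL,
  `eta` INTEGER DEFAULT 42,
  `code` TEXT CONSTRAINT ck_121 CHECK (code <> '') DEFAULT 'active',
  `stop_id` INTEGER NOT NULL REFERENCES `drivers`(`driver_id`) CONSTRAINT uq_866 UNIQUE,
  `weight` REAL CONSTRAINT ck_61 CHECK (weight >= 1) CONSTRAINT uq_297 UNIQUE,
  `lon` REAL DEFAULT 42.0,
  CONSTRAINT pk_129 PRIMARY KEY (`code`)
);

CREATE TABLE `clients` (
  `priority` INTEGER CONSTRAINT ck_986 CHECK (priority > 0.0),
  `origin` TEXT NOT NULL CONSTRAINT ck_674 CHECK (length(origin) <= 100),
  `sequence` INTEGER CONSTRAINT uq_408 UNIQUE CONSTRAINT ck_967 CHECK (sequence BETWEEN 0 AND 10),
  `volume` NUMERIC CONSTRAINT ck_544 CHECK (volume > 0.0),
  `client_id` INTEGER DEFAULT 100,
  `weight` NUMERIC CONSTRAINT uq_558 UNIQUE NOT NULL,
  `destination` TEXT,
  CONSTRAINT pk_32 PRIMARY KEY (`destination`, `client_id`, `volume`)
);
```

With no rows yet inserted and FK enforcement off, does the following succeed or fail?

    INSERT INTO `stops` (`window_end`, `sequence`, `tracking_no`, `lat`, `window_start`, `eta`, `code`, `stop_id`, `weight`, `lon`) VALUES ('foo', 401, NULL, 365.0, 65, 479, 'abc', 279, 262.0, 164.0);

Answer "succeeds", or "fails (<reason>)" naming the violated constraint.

fails (NOT NULL on tracking_no)

tracking_no is explicitly set to NULL, but tracking_no is declared NOT NULL.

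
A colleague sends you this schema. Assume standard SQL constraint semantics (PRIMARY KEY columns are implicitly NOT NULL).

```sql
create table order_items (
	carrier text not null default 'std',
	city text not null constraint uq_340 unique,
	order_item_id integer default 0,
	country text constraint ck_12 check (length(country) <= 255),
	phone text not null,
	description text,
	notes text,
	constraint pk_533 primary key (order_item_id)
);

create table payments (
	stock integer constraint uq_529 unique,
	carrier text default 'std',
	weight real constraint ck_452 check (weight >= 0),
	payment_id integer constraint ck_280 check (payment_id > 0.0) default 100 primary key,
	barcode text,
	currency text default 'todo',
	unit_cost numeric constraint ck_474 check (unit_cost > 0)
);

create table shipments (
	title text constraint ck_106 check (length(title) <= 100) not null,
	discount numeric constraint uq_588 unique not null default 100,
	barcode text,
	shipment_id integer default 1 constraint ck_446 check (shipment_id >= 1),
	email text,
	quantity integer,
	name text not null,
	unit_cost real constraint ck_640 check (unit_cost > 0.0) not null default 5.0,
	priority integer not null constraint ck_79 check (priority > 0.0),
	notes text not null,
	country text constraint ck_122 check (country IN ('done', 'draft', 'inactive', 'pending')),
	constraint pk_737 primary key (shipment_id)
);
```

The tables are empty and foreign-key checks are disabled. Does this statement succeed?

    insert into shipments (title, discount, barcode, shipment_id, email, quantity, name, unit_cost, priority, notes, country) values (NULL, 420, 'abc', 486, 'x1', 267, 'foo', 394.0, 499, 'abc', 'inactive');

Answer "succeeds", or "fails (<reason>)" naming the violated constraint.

title is explicitly set to NULL, but title is declared NOT NULL.

fails (NOT NULL on title)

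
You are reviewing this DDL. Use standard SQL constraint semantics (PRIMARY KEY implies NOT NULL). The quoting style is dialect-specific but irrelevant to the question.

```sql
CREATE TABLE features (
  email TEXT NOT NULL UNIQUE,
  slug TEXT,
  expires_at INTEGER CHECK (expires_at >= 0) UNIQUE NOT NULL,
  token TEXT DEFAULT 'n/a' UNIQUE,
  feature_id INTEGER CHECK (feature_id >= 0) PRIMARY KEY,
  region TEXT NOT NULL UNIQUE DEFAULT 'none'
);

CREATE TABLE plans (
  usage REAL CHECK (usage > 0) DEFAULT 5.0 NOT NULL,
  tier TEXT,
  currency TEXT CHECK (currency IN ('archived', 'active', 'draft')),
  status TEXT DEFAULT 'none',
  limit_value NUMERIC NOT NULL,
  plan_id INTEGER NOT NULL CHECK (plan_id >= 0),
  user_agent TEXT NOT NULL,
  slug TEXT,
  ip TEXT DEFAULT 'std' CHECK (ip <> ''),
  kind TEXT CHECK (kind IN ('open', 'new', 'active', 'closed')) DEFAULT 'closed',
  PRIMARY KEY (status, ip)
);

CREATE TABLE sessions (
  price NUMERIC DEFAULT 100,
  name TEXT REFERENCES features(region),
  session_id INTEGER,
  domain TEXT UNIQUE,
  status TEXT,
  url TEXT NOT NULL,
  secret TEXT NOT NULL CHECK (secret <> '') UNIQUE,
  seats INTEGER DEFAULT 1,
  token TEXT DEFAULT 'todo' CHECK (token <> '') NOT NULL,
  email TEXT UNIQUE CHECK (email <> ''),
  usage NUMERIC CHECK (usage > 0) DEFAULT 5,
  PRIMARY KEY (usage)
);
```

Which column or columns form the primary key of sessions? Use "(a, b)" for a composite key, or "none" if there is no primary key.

usage

usage is declared PRIMARY KEY as a table-level PRIMARY KEY clause.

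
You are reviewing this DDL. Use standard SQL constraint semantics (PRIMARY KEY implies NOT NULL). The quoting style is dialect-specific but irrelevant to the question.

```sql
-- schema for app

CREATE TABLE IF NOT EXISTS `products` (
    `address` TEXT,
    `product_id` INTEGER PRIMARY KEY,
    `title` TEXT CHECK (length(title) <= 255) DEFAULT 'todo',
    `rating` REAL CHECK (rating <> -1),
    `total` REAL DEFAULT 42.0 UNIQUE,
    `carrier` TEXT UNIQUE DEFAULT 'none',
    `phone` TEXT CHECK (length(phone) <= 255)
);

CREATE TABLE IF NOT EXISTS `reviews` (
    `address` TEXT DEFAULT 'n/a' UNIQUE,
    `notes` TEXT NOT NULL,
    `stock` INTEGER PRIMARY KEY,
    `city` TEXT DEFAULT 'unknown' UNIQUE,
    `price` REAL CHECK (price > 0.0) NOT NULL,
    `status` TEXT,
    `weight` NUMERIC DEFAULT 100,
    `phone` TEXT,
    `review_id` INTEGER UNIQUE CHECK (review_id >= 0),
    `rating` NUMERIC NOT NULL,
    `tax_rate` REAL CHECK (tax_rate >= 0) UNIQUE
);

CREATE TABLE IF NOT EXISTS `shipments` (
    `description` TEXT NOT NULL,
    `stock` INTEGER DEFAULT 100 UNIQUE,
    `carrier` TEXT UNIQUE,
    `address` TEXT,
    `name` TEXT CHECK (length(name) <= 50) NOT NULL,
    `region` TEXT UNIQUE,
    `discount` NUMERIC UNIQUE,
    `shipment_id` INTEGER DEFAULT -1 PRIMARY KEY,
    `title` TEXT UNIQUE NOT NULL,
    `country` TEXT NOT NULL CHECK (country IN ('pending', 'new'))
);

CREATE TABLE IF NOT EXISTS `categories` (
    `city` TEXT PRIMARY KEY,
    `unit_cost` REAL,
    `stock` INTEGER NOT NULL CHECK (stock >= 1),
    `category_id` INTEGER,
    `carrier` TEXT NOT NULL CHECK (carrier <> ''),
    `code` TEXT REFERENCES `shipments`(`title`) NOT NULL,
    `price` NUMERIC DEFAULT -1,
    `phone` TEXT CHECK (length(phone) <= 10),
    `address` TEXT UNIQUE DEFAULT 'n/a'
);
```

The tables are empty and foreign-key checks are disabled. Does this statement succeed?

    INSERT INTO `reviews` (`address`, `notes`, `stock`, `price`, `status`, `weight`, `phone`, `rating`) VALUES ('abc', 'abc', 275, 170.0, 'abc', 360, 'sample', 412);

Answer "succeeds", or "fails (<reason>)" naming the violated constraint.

succeeds

NOT NULL columns: notes is supplied; price is supplied; rating is supplied; stock is supplied.
CHECK constraints: 170.0 satisfies (price > 0.0).
No constraint is violated.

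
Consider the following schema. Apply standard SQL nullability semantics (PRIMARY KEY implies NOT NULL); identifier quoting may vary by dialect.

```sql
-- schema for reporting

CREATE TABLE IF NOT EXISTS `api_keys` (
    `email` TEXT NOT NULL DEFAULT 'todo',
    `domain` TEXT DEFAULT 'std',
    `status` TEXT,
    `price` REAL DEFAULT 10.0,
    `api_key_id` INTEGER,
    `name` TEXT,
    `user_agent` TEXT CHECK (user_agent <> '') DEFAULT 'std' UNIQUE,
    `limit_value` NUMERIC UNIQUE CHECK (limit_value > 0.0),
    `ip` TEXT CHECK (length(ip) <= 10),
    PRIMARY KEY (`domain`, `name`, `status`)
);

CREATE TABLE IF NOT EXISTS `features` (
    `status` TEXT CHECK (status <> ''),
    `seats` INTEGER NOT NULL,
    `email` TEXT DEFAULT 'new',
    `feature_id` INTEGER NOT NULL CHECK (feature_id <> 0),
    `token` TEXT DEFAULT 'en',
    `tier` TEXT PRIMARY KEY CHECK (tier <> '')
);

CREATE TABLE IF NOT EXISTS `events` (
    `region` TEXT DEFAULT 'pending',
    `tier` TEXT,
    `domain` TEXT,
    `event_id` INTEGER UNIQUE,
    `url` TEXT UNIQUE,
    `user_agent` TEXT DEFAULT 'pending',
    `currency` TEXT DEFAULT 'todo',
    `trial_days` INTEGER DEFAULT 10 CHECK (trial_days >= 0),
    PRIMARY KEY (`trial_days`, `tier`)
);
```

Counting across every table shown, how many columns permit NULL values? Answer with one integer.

api_keys: 5 nullable (price, api_key_id, user_agent, limit_value, ip — PK (domain, name, status) and explicit NOT NULL columns excluded).
features: 3 nullable (status, email, token — PK (tier) and explicit NOT NULL columns excluded).
events: 6 nullable (region, domain, event_id, url, user_agent, currency — PK (trial_days, tier) and explicit NOT NULL columns excluded).
Total: 5 + 3 + 6 = 14.

14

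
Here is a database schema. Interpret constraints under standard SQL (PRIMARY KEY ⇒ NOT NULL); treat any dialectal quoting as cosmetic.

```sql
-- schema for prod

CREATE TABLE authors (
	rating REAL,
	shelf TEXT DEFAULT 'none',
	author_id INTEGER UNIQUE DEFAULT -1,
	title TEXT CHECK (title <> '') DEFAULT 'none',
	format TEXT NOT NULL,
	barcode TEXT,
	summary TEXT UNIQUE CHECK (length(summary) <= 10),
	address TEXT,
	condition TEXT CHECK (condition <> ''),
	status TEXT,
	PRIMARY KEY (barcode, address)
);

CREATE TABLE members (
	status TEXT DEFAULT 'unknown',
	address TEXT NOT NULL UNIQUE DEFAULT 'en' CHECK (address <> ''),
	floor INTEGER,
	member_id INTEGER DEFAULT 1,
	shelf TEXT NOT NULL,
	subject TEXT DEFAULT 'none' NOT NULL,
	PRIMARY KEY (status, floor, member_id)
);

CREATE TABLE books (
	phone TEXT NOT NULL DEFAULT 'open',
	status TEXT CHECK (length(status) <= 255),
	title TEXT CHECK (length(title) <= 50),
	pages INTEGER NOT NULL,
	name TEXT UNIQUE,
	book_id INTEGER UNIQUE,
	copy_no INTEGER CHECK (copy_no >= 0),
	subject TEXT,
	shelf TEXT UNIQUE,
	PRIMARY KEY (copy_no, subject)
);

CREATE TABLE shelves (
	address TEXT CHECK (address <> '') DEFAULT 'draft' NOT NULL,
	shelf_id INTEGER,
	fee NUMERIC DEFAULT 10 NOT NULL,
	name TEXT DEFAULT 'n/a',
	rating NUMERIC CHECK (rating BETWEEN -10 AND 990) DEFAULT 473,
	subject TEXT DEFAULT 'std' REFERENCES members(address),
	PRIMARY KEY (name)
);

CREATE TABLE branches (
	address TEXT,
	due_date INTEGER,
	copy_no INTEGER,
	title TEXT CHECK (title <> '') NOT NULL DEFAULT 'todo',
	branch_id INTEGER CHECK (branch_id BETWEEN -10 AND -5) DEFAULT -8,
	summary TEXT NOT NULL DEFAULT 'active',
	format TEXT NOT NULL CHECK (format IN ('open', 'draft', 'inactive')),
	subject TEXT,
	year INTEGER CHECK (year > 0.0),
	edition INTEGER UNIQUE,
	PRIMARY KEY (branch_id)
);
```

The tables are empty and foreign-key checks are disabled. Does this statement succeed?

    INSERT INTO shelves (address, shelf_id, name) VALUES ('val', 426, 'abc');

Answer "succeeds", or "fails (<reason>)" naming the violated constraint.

succeeds

NOT NULL columns: address is supplied; fee defaults to 10; name is supplied.
CHECK constraints: 'val' satisfies (address <> '').
No constraint is violated.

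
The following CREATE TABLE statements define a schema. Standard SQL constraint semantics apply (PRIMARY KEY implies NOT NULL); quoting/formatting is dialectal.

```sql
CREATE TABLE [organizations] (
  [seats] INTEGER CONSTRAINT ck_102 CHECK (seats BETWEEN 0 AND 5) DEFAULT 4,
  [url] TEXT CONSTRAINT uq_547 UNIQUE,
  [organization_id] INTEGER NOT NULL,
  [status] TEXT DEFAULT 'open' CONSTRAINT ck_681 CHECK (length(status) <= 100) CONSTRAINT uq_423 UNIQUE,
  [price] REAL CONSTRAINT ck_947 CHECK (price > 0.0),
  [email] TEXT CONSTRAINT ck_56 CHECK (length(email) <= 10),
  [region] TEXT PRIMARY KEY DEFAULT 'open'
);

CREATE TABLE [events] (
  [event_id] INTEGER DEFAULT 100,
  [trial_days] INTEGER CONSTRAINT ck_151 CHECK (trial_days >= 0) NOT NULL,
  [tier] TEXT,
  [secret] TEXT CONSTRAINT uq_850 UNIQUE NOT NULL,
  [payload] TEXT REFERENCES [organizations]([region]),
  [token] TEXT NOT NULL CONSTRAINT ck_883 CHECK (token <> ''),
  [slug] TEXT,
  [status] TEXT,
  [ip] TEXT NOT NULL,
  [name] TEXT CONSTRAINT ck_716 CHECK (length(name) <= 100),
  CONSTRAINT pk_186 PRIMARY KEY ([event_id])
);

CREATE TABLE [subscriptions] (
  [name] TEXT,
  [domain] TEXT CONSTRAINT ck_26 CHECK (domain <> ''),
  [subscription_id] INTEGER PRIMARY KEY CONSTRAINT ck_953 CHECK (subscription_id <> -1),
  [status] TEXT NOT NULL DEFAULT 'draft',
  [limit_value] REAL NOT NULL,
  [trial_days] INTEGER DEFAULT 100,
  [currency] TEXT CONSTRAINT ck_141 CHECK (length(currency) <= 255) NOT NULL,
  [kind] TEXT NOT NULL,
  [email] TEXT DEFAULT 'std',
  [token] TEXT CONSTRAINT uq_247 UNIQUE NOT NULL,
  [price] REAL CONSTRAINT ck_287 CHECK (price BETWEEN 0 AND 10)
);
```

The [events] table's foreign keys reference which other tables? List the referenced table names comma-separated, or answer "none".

organizations

- payload REFERENCES organizations(region).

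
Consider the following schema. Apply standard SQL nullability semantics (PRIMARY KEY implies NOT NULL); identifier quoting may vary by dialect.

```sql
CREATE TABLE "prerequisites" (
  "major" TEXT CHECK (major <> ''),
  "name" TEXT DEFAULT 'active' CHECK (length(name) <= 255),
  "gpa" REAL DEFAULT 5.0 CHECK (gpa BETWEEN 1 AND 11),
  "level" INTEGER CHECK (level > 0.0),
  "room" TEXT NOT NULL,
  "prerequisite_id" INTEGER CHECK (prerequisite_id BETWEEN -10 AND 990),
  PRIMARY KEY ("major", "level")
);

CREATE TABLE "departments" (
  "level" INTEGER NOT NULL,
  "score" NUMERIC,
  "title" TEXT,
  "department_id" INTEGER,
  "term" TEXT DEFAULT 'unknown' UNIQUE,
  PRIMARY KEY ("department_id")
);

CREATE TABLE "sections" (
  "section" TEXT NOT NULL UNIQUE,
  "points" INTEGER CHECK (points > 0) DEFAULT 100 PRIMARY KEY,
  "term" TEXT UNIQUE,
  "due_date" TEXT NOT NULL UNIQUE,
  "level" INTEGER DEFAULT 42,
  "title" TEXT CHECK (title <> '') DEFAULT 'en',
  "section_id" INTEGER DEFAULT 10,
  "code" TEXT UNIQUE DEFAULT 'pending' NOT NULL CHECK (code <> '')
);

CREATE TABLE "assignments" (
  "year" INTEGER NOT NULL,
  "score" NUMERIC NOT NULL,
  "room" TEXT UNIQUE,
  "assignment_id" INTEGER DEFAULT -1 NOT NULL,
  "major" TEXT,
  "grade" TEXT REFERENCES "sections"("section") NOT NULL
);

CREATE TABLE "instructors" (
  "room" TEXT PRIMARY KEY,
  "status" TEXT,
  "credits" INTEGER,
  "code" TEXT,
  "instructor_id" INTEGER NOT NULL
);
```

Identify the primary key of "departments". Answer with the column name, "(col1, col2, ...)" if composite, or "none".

department_id is declared PRIMARY KEY as a table-level PRIMARY KEY clause.

department_id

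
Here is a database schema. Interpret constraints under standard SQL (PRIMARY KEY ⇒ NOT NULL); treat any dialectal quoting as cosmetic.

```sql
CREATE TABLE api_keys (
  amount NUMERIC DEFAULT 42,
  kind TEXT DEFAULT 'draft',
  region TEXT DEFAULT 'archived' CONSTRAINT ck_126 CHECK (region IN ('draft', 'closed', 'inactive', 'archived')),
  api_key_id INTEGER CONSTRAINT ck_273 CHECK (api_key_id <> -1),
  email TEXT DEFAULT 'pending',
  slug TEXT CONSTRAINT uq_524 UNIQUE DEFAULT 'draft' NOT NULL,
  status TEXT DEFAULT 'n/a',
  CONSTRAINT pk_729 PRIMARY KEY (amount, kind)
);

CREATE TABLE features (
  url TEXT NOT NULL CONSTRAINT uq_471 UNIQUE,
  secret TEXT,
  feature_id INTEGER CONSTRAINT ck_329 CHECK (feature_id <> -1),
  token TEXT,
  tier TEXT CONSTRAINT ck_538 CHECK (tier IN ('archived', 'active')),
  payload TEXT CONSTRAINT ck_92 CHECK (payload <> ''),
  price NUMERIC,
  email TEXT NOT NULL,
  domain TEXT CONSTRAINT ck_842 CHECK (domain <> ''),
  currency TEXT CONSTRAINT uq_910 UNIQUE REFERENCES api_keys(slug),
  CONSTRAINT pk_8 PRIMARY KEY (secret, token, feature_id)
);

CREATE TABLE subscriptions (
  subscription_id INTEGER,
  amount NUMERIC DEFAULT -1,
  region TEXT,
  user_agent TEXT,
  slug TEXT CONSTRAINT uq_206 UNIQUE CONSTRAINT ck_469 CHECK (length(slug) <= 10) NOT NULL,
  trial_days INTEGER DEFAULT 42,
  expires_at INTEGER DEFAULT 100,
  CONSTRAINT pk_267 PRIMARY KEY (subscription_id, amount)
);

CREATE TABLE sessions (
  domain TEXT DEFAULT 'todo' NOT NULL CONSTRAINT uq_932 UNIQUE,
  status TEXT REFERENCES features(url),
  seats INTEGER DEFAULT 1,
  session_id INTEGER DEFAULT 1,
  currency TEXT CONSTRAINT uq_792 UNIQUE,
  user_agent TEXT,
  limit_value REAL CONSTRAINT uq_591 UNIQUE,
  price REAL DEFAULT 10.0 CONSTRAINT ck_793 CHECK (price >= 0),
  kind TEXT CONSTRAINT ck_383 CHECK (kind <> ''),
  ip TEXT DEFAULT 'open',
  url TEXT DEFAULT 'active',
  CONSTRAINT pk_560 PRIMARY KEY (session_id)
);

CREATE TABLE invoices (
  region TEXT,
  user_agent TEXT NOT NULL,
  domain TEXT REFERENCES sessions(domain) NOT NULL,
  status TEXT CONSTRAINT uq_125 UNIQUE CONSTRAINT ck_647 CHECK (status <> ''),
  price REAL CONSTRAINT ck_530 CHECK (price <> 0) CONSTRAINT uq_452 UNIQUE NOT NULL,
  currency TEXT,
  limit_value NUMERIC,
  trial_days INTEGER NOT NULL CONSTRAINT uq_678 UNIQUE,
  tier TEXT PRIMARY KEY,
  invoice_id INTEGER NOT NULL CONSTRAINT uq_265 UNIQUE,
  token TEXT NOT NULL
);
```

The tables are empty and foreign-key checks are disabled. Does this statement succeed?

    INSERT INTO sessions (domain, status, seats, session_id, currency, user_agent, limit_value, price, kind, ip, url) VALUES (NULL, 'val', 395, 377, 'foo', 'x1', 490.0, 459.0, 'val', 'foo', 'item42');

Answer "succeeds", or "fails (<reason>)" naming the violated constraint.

fails (NOT NULL on domain)

domain is explicitly set to NULL, but domain is declared NOT NULL.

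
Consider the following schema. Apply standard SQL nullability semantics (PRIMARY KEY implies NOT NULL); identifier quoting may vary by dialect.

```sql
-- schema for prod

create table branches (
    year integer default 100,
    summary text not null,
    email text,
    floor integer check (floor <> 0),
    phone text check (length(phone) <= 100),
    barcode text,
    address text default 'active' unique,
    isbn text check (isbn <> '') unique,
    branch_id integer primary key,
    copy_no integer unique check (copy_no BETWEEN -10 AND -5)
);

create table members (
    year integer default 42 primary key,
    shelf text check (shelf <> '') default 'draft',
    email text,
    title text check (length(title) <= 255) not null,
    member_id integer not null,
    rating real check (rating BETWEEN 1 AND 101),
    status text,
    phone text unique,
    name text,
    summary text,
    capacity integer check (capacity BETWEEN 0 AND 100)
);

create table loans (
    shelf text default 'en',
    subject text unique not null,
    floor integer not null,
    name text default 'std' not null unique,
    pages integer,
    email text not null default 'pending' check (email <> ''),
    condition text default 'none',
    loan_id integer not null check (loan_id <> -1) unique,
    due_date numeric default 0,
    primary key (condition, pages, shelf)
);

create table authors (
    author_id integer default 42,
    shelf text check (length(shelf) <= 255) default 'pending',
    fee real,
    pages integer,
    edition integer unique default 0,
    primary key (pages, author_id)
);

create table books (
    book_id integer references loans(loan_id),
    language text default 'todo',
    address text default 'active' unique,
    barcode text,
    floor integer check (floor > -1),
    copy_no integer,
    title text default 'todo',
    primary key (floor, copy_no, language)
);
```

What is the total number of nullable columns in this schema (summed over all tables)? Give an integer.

24

branches: 8 nullable (year, email, floor, phone, barcode, address, isbn, copy_no — PK (branch_id) and explicit NOT NULL columns excluded).
members: 8 nullable (shelf, email, rating, status, phone, name, summary, capacity — PK (year) and explicit NOT NULL columns excluded).
loans: 1 nullable (due_date — PK (condition, pages, shelf) and explicit NOT NULL columns excluded).
authors: 3 nullable (shelf, fee, edition — PK (pages, author_id) and explicit NOT NULL columns excluded).
books: 4 nullable (book_id, address, barcode, title — PK (floor, copy_no, language) and explicit NOT NULL columns excluded).
Total: 8 + 8 + 1 + 3 + 4 = 24.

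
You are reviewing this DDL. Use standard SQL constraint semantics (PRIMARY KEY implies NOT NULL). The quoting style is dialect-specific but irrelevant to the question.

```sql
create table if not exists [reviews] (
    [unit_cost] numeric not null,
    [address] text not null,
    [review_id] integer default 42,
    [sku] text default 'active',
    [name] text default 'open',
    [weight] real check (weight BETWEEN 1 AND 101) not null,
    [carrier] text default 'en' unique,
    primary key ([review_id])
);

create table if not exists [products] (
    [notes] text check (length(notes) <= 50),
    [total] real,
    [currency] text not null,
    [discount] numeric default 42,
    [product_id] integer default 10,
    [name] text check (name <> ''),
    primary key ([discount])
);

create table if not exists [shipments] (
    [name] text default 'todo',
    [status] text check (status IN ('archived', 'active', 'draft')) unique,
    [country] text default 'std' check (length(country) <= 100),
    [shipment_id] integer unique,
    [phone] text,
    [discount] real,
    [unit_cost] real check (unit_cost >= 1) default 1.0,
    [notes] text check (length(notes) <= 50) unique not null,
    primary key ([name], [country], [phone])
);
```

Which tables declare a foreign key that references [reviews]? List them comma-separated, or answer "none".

No REFERENCES clause anywhere in the schema names reviews.

none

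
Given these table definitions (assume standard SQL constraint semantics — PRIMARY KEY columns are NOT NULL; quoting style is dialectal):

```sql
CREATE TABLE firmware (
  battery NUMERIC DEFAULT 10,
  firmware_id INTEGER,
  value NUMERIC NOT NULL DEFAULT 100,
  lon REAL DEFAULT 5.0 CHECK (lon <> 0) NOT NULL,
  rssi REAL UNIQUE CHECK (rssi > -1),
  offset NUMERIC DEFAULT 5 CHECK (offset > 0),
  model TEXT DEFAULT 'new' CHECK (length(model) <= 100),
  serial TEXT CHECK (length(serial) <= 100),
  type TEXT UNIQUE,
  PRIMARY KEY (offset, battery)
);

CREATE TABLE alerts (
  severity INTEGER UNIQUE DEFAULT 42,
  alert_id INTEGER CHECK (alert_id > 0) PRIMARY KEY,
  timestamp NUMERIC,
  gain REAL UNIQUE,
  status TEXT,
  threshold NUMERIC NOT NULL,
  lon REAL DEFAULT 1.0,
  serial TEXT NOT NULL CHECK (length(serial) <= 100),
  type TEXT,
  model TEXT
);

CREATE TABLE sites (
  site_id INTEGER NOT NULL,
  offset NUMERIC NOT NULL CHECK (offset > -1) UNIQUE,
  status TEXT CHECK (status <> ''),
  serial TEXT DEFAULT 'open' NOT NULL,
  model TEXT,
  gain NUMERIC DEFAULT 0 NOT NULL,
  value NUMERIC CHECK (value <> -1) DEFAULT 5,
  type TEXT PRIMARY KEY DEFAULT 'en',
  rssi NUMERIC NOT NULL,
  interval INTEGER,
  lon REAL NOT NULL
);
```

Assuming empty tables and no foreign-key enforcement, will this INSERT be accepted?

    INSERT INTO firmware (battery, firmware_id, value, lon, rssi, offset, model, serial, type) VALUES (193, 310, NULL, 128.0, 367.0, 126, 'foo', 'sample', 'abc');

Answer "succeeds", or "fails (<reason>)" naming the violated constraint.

fails (NOT NULL on value)

value is explicitly set to NULL, but value is declared NOT NULL.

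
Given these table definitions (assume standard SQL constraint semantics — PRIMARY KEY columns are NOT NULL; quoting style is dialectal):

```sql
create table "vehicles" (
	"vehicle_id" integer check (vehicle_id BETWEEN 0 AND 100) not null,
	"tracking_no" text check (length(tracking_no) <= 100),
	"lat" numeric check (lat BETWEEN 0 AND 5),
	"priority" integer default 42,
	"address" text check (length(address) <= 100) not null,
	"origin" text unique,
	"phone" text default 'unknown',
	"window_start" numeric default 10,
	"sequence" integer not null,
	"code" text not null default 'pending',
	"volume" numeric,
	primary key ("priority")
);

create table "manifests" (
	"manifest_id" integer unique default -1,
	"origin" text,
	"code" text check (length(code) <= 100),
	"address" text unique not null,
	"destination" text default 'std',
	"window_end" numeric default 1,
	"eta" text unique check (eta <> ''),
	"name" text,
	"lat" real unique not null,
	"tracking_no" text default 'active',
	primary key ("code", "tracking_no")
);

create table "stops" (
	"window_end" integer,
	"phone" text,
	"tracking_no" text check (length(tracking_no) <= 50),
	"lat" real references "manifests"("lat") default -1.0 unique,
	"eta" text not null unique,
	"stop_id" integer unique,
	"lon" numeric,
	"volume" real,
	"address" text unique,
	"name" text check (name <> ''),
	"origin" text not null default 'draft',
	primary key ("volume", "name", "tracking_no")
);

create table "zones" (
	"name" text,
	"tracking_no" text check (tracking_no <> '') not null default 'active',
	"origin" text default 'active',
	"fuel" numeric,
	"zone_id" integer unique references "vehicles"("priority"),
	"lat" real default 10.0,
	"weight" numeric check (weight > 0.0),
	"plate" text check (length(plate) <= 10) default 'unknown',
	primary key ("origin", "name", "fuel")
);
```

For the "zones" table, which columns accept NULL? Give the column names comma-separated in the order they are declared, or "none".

- name: part of the PRIMARY KEY, which implies NOT NULL → not nullable.
- tracking_no: declared NOT NULL → not nullable.
- origin: part of the PRIMARY KEY, which implies NOT NULL → not nullable.
- fuel: part of the PRIMARY KEY, which implies NOT NULL → not nullable.
- zone_id: a foreign key column may be NULL unless separately constrained → nullable.
- lat: DEFAULT only fills an omitted column; an explicit NULL is still allowed → nullable.
- weight: CHECK does not forbid NULL (a CHECK constraint passes when its expression is NULL) → nullable.
- plate: CHECK does not forbid NULL (a CHECK constraint passes when its expression is NULL) → nullable.

zone_id, lat, weight, plate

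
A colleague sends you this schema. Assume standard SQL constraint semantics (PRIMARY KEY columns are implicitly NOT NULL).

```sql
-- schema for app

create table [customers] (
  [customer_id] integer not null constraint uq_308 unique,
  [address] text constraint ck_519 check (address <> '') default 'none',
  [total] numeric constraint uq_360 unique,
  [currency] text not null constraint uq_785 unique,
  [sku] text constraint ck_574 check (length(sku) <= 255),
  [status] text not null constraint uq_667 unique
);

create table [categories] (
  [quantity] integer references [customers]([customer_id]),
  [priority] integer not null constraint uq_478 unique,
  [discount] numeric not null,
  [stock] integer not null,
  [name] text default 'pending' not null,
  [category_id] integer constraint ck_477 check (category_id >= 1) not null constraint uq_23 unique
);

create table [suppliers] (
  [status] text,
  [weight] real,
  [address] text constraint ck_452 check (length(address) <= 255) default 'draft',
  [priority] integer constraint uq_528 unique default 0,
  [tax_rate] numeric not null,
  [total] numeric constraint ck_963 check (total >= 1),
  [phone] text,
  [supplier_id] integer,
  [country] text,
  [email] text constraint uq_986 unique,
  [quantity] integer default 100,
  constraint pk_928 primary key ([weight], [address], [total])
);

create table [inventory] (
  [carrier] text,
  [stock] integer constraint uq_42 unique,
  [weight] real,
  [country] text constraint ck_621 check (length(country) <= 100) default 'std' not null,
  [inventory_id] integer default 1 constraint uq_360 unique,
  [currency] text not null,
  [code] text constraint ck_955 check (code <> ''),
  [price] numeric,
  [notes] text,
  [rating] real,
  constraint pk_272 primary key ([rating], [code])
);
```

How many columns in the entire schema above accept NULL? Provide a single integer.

customers: 3 nullable (address, total, sku — PK none and explicit NOT NULL columns excluded).
categories: 1 nullable (quantity — PK none and explicit NOT NULL columns excluded).
suppliers: 7 nullable (status, priority, phone, supplier_id, country, email, quantity — PK (weight, address, total) and explicit NOT NULL columns excluded).
inventory: 6 nullable (carrier, stock, weight, inventory_id, price, notes — PK (rating, code) and explicit NOT NULL columns excluded).
Total: 3 + 1 + 7 + 6 = 17.

17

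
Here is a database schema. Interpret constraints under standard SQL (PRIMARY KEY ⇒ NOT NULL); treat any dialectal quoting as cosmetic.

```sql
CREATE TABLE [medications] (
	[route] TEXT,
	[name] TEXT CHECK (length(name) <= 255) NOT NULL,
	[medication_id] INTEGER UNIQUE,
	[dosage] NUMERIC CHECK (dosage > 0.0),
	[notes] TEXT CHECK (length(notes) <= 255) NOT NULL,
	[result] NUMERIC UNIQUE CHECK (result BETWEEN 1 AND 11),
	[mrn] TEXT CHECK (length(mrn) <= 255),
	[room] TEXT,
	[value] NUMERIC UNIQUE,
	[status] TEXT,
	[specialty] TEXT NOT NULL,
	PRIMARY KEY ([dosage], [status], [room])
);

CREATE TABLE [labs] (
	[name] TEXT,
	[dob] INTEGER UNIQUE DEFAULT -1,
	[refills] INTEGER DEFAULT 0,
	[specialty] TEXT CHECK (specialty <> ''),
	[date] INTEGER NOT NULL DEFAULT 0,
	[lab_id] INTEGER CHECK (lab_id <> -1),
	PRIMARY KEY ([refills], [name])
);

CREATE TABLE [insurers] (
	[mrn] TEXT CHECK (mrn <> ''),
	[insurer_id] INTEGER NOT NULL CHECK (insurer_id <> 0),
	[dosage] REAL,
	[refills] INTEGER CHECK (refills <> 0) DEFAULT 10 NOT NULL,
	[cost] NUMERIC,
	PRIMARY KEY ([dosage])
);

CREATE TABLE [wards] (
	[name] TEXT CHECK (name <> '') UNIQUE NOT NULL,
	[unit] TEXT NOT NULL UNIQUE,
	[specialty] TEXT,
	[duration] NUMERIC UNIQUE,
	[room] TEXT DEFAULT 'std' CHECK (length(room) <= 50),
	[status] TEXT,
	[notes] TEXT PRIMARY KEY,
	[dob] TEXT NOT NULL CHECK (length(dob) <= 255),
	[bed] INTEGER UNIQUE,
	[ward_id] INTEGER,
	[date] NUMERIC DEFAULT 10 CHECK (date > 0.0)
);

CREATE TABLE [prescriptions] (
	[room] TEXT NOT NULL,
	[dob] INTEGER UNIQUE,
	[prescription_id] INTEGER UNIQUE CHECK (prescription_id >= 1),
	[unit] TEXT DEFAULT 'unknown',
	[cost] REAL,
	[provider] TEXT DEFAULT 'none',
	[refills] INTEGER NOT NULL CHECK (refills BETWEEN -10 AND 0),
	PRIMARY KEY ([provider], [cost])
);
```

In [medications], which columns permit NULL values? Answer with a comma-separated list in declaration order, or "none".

route, medication_id, result, mrn, value

- route: no NOT NULL constraint applies → nullable.
- name: declared NOT NULL → not nullable.
- medication_id: UNIQUE does not imply NOT NULL → nullable.
- dosage: part of the PRIMARY KEY, which implies NOT NULL → not nullable.
- notes: declared NOT NULL → not nullable.
- result: CHECK does not forbid NULL (a CHECK constraint passes when its expression is NULL) → nullable.
- mrn: CHECK does not forbid NULL (a CHECK constraint passes when its expression is NULL) → nullable.
- room: part of the PRIMARY KEY, which implies NOT NULL → not nullable.
- value: UNIQUE does not imply NOT NULL → nullable.
- status: part of the PRIMARY KEY, which implies NOT NULL → not nullable.
- specialty: declared NOT NULL → not nullable.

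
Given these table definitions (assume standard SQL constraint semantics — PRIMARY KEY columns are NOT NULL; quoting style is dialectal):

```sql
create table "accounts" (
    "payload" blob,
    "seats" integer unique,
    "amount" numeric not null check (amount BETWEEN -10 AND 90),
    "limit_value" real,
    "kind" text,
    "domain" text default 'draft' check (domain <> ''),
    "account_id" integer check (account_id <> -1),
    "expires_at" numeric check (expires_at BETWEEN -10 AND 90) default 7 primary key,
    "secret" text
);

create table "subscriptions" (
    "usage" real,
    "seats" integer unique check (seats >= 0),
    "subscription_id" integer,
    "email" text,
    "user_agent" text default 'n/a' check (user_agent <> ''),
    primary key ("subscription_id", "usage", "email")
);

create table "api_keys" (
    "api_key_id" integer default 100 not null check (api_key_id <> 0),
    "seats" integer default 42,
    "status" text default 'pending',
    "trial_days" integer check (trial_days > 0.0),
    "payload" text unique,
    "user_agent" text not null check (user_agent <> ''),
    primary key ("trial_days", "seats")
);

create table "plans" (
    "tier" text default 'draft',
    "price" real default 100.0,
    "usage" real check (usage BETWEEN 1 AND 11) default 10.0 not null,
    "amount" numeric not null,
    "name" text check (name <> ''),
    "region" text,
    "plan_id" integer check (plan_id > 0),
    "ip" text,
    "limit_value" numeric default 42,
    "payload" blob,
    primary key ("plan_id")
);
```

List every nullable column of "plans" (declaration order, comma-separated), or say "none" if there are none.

tier, price, name, region, ip, limit_value, payload

- tier: DEFAULT only fills an omitted column; an explicit NULL is still allowed → nullable.
- price: DEFAULT only fills an omitted column; an explicit NULL is still allowed → nullable.
- usage: declared NOT NULL → not nullable.
- amount: declared NOT NULL → not nullable.
- name: CHECK does not forbid NULL (a CHECK constraint passes when its expression is NULL) → nullable.
- region: no NOT NULL constraint applies → nullable.
- plan_id: part of the PRIMARY KEY, which implies NOT NULL → not nullable.
- ip: no NOT NULL constraint applies → nullable.
- limit_value: DEFAULT only fills an omitted column; an explicit NULL is still allowed → nullable.
- payload: no NOT NULL constraint applies → nullable.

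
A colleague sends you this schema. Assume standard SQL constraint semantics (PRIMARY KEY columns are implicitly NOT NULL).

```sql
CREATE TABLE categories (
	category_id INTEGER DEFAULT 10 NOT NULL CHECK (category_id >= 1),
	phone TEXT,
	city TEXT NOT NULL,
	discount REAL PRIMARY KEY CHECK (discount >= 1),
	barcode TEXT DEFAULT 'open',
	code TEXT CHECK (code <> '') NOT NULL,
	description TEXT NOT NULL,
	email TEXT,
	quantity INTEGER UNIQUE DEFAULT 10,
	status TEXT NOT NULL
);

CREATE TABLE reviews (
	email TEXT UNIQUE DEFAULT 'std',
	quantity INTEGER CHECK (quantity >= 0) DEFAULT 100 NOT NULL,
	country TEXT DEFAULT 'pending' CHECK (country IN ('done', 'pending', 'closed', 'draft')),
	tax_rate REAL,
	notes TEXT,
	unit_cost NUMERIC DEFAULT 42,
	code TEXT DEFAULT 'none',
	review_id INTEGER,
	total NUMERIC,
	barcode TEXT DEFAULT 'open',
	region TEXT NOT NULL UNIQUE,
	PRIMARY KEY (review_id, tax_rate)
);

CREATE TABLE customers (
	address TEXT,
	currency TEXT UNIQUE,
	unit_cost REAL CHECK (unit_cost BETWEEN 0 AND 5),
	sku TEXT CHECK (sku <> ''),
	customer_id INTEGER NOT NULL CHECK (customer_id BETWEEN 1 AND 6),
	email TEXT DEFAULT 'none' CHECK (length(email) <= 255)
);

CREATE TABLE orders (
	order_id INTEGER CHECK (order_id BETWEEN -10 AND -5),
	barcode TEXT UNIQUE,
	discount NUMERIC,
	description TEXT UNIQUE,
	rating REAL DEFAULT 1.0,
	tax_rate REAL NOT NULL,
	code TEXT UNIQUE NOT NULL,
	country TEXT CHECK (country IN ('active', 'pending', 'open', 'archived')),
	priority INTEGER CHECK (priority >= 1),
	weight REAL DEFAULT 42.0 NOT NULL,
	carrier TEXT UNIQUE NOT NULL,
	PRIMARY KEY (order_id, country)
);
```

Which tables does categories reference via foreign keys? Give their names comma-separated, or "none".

No column in categories has a REFERENCES clause.

none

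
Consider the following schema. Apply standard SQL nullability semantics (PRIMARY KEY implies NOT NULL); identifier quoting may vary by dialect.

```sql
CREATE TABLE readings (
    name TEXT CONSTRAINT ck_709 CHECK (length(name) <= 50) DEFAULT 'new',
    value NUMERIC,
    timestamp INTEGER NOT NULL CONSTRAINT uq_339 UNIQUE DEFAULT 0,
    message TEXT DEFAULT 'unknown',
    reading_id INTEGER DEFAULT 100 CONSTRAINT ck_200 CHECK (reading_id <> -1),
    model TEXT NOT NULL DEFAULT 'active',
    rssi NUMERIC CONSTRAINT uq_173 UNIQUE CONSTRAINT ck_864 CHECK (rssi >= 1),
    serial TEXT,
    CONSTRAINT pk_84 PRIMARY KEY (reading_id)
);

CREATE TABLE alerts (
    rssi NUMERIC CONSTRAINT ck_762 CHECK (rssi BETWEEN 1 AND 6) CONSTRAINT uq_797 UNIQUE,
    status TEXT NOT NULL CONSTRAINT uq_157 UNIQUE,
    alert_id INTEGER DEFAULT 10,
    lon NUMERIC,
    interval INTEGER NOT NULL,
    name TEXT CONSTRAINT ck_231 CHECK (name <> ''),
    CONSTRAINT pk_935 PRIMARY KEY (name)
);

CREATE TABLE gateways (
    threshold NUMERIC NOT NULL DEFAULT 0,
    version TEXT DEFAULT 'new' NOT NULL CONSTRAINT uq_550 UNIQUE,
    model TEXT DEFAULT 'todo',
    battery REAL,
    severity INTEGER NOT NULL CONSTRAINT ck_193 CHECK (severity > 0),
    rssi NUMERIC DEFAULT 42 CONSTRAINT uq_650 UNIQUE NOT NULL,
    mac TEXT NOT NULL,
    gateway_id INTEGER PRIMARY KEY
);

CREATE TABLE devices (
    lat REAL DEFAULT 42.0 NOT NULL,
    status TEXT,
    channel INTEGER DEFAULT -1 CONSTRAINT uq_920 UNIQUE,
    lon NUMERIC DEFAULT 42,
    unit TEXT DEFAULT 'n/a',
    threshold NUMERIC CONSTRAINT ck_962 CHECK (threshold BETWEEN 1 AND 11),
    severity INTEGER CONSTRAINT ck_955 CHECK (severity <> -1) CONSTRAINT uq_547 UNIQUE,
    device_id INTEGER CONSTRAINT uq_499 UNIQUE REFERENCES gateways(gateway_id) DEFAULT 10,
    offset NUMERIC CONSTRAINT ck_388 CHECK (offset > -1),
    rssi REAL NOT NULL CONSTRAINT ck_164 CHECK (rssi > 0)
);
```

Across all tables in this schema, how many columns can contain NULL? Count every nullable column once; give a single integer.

18

readings: 5 nullable (name, value, message, rssi, serial — PK (reading_id) and explicit NOT NULL columns excluded).
alerts: 3 nullable (rssi, alert_id, lon — PK (name) and explicit NOT NULL columns excluded).
gateways: 2 nullable (model, battery — PK (gateway_id) and explicit NOT NULL columns excluded).
devices: 8 nullable (status, channel, lon, unit, threshold, severity, device_id, offset — PK none and explicit NOT NULL columns excluded).
Total: 5 + 3 + 2 + 8 = 18.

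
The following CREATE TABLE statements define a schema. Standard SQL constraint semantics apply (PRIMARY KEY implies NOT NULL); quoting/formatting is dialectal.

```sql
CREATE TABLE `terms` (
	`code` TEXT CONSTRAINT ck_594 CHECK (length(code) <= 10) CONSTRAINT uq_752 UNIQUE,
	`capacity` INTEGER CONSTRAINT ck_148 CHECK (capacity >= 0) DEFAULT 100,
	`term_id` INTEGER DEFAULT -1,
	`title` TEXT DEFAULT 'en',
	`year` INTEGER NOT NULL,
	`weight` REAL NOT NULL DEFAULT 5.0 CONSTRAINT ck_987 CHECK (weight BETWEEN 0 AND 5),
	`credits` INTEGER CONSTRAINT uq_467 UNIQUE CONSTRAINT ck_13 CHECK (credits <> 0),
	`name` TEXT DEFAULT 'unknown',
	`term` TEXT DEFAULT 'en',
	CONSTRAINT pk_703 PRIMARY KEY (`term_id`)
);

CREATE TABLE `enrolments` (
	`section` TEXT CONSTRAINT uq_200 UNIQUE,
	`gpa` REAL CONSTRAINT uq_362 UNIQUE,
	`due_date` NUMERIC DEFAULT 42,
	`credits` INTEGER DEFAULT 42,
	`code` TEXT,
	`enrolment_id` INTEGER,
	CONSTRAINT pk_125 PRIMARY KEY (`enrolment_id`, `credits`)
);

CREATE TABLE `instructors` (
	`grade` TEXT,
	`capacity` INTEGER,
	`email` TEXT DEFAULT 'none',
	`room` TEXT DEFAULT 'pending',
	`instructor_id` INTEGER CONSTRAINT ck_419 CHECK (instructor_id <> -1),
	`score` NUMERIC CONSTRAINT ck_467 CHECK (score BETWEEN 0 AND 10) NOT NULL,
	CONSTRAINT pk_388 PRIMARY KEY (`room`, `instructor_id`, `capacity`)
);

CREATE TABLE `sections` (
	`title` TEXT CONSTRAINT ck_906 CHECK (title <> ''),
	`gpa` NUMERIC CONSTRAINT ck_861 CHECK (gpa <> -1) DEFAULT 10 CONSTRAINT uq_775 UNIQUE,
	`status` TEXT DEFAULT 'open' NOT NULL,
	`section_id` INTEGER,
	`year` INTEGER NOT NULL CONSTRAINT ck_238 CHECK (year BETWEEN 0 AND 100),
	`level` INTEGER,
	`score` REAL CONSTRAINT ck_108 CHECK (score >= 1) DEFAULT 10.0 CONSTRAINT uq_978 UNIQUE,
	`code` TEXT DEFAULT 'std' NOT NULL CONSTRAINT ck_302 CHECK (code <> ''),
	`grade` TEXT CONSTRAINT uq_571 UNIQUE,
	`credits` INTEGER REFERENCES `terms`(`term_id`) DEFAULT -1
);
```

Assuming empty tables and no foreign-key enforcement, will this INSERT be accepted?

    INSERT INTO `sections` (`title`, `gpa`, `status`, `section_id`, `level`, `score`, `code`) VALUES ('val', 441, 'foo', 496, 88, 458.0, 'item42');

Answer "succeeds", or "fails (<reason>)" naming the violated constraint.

fails (NOT NULL on year)

year is omitted from the column list and has no DEFAULT, so it would receive NULL.
But year is declared NOT NULL.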